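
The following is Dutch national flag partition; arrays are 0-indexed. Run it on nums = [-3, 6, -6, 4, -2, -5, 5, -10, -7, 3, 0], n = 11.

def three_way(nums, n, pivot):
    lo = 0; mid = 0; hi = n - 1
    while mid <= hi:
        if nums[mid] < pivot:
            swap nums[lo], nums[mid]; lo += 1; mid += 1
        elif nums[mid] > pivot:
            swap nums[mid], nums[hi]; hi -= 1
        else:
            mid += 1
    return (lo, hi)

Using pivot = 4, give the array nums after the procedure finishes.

[-3, 0, -6, -2, -5, 3, -10, -7, 4, 5, 6]

lo=0 mid=0 hi=10
-3<4: swap(0,0), lo=1 mid=1 ⇒ [-3, 6, -6, 4, -2, -5, 5, -10, -7, 3, 0]
6>4: swap(1,10), hi=9 ⇒ [-3, 0, -6, 4, -2, -5, 5, -10, -7, 3, 6]
0<4: swap(1,1), lo=2 mid=2 ⇒ [-3, 0, -6, 4, -2, -5, 5, -10, -7, 3, 6]
-6<4: swap(2,2), lo=3 mid=3 ⇒ [-3, 0, -6, 4, -2, -5, 5, -10, -7, 3, 6]
4=4: mid=4
-2<4: swap(3,4), lo=4 mid=5 ⇒ [-3, 0, -6, -2, 4, -5, 5, -10, -7, 3, 6]
-5<4: swap(4,5), lo=5 mid=6 ⇒ [-3, 0, -6, -2, -5, 4, 5, -10, -7, 3, 6]
5>4: swap(6,9), hi=8 ⇒ [-3, 0, -6, -2, -5, 4, 3, -10, -7, 5, 6]
3<4: swap(5,6), lo=6 mid=7 ⇒ [-3, 0, -6, -2, -5, 3, 4, -10, -7, 5, 6]
-10<4: swap(6,7), lo=7 mid=8 ⇒ [-3, 0, -6, -2, -5, 3, -10, 4, -7, 5, 6]
-7<4: swap(7,8), lo=8 mid=9 ⇒ [-3, 0, -6, -2, -5, 3, -10, -7, 4, 5, 6]
done. lo=8 hi=8; nums=[-3, 0, -6, -2, -5, 3, -10, -7, 4, 5, 6]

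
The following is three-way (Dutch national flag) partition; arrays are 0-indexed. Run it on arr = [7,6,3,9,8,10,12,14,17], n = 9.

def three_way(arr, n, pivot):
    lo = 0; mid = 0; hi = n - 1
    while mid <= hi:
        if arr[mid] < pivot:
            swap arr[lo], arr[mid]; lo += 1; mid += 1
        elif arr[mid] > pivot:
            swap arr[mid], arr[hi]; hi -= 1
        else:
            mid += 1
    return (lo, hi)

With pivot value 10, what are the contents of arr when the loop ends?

lo=0 mid=0 hi=8
7<10: swap(0,0), lo=1 mid=1 ⇒ [7,6,3,9,8,10,12,14,17]
6<10: swap(1,1), lo=2 mid=2 ⇒ [7,6,3,9,8,10,12,14,17]
3<10: swap(2,2), lo=3 mid=3 ⇒ [7,6,3,9,8,10,12,14,17]
9<10: swap(3,3), lo=4 mid=4 ⇒ [7,6,3,9,8,10,12,14,17]
8<10: swap(4,4), lo=5 mid=5 ⇒ [7,6,3,9,8,10,12,14,17]
10=10: mid=6
12>10: swap(6,8), hi=7 ⇒ [7,6,3,9,8,10,17,14,12]
17>10: swap(6,7), hi=6 ⇒ [7,6,3,9,8,10,14,17,12]
14>10: swap(6,6), hi=5 ⇒ [7,6,3,9,8,10,14,17,12]
done. lo=5 hi=5; arr=[7,6,3,9,8,10,14,17,12]

[7,6,3,9,8,10,14,17,12]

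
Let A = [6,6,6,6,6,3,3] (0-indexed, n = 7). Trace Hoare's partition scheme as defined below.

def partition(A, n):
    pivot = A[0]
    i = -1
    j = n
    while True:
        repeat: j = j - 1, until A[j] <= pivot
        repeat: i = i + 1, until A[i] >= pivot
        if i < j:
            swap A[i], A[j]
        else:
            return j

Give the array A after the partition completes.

[3,3,6,6,6,6,6]

pivot=6
j stops at 6 (3), i stops at 0 (6); swap ⇒ [3,6,6,6,6,3,6]
j stops at 5 (3), i stops at 1 (6); swap ⇒ [3,3,6,6,6,6,6]
j stops at 4 (6), i stops at 2 (6); swap ⇒ [3,3,6,6,6,6,6]
j stops at 3, i stops at 3; i≥j ⇒ return 3. A=[3,3,6,6,6,6,6]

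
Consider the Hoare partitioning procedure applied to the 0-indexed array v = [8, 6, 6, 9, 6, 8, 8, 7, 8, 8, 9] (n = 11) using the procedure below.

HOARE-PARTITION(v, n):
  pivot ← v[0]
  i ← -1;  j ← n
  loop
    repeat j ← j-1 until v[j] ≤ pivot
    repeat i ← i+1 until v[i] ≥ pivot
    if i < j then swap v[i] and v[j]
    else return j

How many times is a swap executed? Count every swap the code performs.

3

pivot = v[0] = 8; i = -1, j = 11
j→9 (v[9]=8≤8), i→0 (v[0]=8≥8); i<j, swap → [8, 6, 6, 9, 6, 8, 8, 7, 8, 8, 9]
j→8 (v[8]=8≤8), i→3 (v[3]=9≥8); i<j, swap → [8, 6, 6, 8, 6, 8, 8, 7, 9, 8, 9]
j→7 (v[7]=7≤8), i→5 (v[5]=8≥8); i<j, swap → [8, 6, 6, 8, 6, 7, 8, 8, 9, 8, 9]
j→6, i→6; i≥j, return j=6. v = [8, 6, 6, 8, 6, 7, 8, 8, 9, 8, 9]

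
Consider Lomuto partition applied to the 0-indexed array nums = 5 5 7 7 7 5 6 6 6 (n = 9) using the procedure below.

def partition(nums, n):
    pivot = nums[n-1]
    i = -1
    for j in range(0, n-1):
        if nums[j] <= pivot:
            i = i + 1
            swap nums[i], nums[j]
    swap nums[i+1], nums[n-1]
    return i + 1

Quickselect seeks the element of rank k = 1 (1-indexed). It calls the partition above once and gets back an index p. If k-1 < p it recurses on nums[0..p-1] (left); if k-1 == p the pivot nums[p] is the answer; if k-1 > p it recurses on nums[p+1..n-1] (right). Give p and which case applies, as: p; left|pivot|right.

pivot = nums[8] = 6; i = -1
j=0: nums[0]=5 ≤ 6 → i=0, swap nums[0],nums[0] (no change) → 5 5 7 7 7 5 6 6 6
j=1: nums[1]=5 ≤ 6 → i=1, swap nums[1],nums[1] (no change) → 5 5 7 7 7 5 6 6 6
j=2: nums[2]=7 > 6 → no swap
j=3: nums[3]=7 > 6 → no swap
j=4: nums[4]=7 > 6 → no swap
j=5: nums[5]=5 ≤ 6 → i=2, swap nums[2],nums[5] → 5 5 5 7 7 7 6 6 6
j=6: nums[6]=6 ≤ 6 → i=3, swap nums[3],nums[6] → 5 5 5 6 7 7 7 6 6
j=7: nums[7]=6 ≤ 6 → i=4, swap nums[4],nums[7] → 5 5 5 6 6 7 7 7 6
final swap nums[5],nums[8] → 5 5 5 6 6 6 7 7 7; return 5
p = 5; k-1 = 0 < 5 ⇒ left

5; left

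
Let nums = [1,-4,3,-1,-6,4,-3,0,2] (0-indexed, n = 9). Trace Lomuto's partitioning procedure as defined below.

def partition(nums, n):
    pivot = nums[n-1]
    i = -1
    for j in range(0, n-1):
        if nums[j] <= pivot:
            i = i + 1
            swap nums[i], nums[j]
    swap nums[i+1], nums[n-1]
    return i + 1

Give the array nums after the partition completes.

[1,-4,-1,-6,-3,0,2,4,3]

pivot=2, i=-1
j=0: 1≤2, i=0, swap(0,0) ⇒ [1,-4,3,-1,-6,4,-3,0,2]
j=1: -4≤2, i=1, swap(1,1) ⇒ [1,-4,3,-1,-6,4,-3,0,2]
j=2: 3>2, skip
j=3: -1≤2, i=2, swap(2,3) ⇒ [1,-4,-1,3,-6,4,-3,0,2]
j=4: -6≤2, i=3, swap(3,4) ⇒ [1,-4,-1,-6,3,4,-3,0,2]
j=5: 4>2, skip
j=6: -3≤2, i=4, swap(4,6) ⇒ [1,-4,-1,-6,-3,4,3,0,2]
j=7: 0≤2, i=5, swap(5,7) ⇒ [1,-4,-1,-6,-3,0,3,4,2]
swap(6,8) ⇒ [1,-4,-1,-6,-3,0,2,4,3]; return 6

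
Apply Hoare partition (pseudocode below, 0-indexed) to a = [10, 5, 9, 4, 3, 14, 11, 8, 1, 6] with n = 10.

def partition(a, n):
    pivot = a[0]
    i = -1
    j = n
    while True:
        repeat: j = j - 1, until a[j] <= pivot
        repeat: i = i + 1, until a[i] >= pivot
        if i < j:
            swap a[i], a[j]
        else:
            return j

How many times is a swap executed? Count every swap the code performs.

pivot = a[0] = 10; i = -1, j = 10
j→9 (a[9]=6≤10), i→0 (a[0]=10≥10); i<j, swap → [6, 5, 9, 4, 3, 14, 11, 8, 1, 10]
j→8 (a[8]=1≤10), i→5 (a[5]=14≥10); i<j, swap → [6, 5, 9, 4, 3, 1, 11, 8, 14, 10]
j→7 (a[7]=8≤10), i→6 (a[6]=11≥10); i<j, swap → [6, 5, 9, 4, 3, 1, 8, 11, 14, 10]
j→6, i→7; i≥j, return j=6. a = [6, 5, 9, 4, 3, 1, 8, 11, 14, 10]

3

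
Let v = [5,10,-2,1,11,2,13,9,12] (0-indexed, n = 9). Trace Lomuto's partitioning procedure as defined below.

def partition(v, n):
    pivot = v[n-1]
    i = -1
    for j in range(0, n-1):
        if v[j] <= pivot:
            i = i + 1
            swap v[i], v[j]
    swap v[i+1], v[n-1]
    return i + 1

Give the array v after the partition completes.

pivot=12, i=-1
j=0: 5≤12, i=0, swap(0,0) ⇒ [5,10,-2,1,11,2,13,9,12]
j=1: 10≤12, i=1, swap(1,1) ⇒ [5,10,-2,1,11,2,13,9,12]
j=2: -2≤12, i=2, swap(2,2) ⇒ [5,10,-2,1,11,2,13,9,12]
j=3: 1≤12, i=3, swap(3,3) ⇒ [5,10,-2,1,11,2,13,9,12]
j=4: 11≤12, i=4, swap(4,4) ⇒ [5,10,-2,1,11,2,13,9,12]
j=5: 2≤12, i=5, swap(5,5) ⇒ [5,10,-2,1,11,2,13,9,12]
j=6: 13>12, skip
j=7: 9≤12, i=6, swap(6,7) ⇒ [5,10,-2,1,11,2,9,13,12]
swap(7,8) ⇒ [5,10,-2,1,11,2,9,12,13]; return 7

[5,10,-2,1,11,2,9,12,13]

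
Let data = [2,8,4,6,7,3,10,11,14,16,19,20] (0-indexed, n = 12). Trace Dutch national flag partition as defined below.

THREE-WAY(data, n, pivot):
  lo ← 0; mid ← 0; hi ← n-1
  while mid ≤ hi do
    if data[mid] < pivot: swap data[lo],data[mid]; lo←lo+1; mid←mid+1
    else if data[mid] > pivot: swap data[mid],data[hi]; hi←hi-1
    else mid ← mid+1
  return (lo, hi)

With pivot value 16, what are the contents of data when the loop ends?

[2,8,4,6,7,3,10,11,14,16,20,19]

pivot = 16; lo=0, mid=0, hi=11
data[mid]=2<16: swap data[0],data[0]; lo=1,mid=1 → [2,8,4,6,7,3,10,11,14,16,19,20]
data[mid]=8<16: swap data[1],data[1]; lo=2,mid=2 → [2,8,4,6,7,3,10,11,14,16,19,20]
data[mid]=4<16: swap data[2],data[2]; lo=3,mid=3 → [2,8,4,6,7,3,10,11,14,16,19,20]
data[mid]=6<16: swap data[3],data[3]; lo=4,mid=4 → [2,8,4,6,7,3,10,11,14,16,19,20]
data[mid]=7<16: swap data[4],data[4]; lo=5,mid=5 → [2,8,4,6,7,3,10,11,14,16,19,20]
data[mid]=3<16: swap data[5],data[5]; lo=6,mid=6 → [2,8,4,6,7,3,10,11,14,16,19,20]
data[mid]=10<16: swap data[6],data[6]; lo=7,mid=7 → [2,8,4,6,7,3,10,11,14,16,19,20]
data[mid]=11<16: swap data[7],data[7]; lo=8,mid=8 → [2,8,4,6,7,3,10,11,14,16,19,20]
data[mid]=14<16: swap data[8],data[8]; lo=9,mid=9 → [2,8,4,6,7,3,10,11,14,16,19,20]
data[mid]=16=16: mid=10
data[mid]=19>16: swap data[10],data[11]; hi=10 → [2,8,4,6,7,3,10,11,14,16,20,19]
data[mid]=20>16: swap data[10],data[10]; hi=9 → [2,8,4,6,7,3,10,11,14,16,20,19]
end: lo=9, hi=9; data = [2,8,4,6,7,3,10,11,14,16,20,19]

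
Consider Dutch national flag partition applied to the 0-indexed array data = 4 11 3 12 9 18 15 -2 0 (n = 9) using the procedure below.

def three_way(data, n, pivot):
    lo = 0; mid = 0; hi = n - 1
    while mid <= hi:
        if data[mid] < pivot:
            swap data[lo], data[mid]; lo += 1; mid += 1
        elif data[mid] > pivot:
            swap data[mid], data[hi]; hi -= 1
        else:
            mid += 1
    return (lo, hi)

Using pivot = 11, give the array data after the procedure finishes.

4 3 0 9 -2 11 15 18 12

pivot = 11; lo=0, mid=0, hi=8
data[mid]=4<11: swap data[0],data[0]; lo=1,mid=1 → 4 11 3 12 9 18 15 -2 0
data[mid]=11=11: mid=2
data[mid]=3<11: swap data[1],data[2]; lo=2,mid=3 → 4 3 11 12 9 18 15 -2 0
data[mid]=12>11: swap data[3],data[8]; hi=7 → 4 3 11 0 9 18 15 -2 12
data[mid]=0<11: swap data[2],data[3]; lo=3,mid=4 → 4 3 0 11 9 18 15 -2 12
data[mid]=9<11: swap data[3],data[4]; lo=4,mid=5 → 4 3 0 9 11 18 15 -2 12
data[mid]=18>11: swap data[5],data[7]; hi=6 → 4 3 0 9 11 -2 15 18 12
data[mid]=-2<11: swap data[4],data[5]; lo=5,mid=6 → 4 3 0 9 -2 11 15 18 12
data[mid]=15>11: swap data[6],data[6]; hi=5 → 4 3 0 9 -2 11 15 18 12
end: lo=5, hi=5; data = 4 3 0 9 -2 11 15 18 12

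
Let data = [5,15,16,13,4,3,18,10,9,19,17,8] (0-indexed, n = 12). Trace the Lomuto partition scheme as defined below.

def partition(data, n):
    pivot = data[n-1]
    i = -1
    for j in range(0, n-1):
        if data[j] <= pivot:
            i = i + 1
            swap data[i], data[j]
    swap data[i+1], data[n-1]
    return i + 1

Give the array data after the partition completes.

pivot=8, i=-1
j=0: 5≤8, i=0, swap(0,0) ⇒ [5,15,16,13,4,3,18,10,9,19,17,8]
j=1: 15>8, skip
j=2: 16>8, skip
j=3: 13>8, skip
j=4: 4≤8, i=1, swap(1,4) ⇒ [5,4,16,13,15,3,18,10,9,19,17,8]
j=5: 3≤8, i=2, swap(2,5) ⇒ [5,4,3,13,15,16,18,10,9,19,17,8]
j=6: 18>8, skip
j=7: 10>8, skip
j=8: 9>8, skip
j=9: 19>8, skip
j=10: 17>8, skip
swap(3,11) ⇒ [5,4,3,8,15,16,18,10,9,19,17,13]; return 3

[5,4,3,8,15,16,18,10,9,19,17,13]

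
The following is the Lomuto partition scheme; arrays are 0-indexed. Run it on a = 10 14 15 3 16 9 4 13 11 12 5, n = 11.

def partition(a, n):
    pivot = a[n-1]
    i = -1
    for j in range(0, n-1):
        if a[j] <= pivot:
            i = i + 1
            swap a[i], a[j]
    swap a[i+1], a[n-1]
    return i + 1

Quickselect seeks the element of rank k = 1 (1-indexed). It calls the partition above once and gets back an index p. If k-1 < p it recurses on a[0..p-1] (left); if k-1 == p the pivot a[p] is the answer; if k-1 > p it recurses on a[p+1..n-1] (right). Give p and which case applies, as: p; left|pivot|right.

pivot = a[10] = 5; i = -1
j=0: a[0]=10 > 5 → no swap
j=1: a[1]=14 > 5 → no swap
j=2: a[2]=15 > 5 → no swap
j=3: a[3]=3 ≤ 5 → i=0, swap a[0],a[3] → 3 14 15 10 16 9 4 13 11 12 5
j=4: a[4]=16 > 5 → no swap
j=5: a[5]=9 > 5 → no swap
j=6: a[6]=4 ≤ 5 → i=1, swap a[1],a[6] → 3 4 15 10 16 9 14 13 11 12 5
j=7: a[7]=13 > 5 → no swap
j=8: a[8]=11 > 5 → no swap
j=9: a[9]=12 > 5 → no swap
final swap a[2],a[10] → 3 4 5 10 16 9 14 13 11 12 15; return 2
p = 2; k-1 = 0 < 2 ⇒ left

2; left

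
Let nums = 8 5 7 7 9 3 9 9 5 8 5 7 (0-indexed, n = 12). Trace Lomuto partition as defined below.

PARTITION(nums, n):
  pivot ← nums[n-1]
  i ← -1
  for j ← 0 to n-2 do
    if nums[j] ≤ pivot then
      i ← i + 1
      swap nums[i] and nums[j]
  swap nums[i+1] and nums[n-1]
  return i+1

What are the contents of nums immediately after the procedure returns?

pivot = nums[11] = 7; i = -1
j=0: nums[0]=8 > 7 → no swap
j=1: nums[1]=5 ≤ 7 → i=0, swap nums[0],nums[1] → 5 8 7 7 9 3 9 9 5 8 5 7
j=2: nums[2]=7 ≤ 7 → i=1, swap nums[1],nums[2] → 5 7 8 7 9 3 9 9 5 8 5 7
j=3: nums[3]=7 ≤ 7 → i=2, swap nums[2],nums[3] → 5 7 7 8 9 3 9 9 5 8 5 7
j=4: nums[4]=9 > 7 → no swap
j=5: nums[5]=3 ≤ 7 → i=3, swap nums[3],nums[5] → 5 7 7 3 9 8 9 9 5 8 5 7
j=6: nums[6]=9 > 7 → no swap
j=7: nums[7]=9 > 7 → no swap
j=8: nums[8]=5 ≤ 7 → i=4, swap nums[4],nums[8] → 5 7 7 3 5 8 9 9 9 8 5 7
j=9: nums[9]=8 > 7 → no swap
j=10: nums[10]=5 ≤ 7 → i=5, swap nums[5],nums[10] → 5 7 7 3 5 5 9 9 9 8 8 7
final swap nums[6],nums[11] → 5 7 7 3 5 5 7 9 9 8 8 9; return 6

5 7 7 3 5 5 7 9 9 8 8 9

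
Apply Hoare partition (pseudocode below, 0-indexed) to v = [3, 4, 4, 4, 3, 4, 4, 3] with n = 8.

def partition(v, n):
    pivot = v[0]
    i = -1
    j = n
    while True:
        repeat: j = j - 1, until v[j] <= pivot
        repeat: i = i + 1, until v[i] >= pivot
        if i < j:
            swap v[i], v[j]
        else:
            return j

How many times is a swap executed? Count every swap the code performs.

pivot = v[0] = 3; i = -1, j = 8
j→7 (v[7]=3≤3), i→0 (v[0]=3≥3); i<j, swap → [3, 4, 4, 4, 3, 4, 4, 3]
j→4 (v[4]=3≤3), i→1 (v[1]=4≥3); i<j, swap → [3, 3, 4, 4, 4, 4, 4, 3]
j→1, i→2; i≥j, return j=1. v = [3, 3, 4, 4, 4, 4, 4, 3]

2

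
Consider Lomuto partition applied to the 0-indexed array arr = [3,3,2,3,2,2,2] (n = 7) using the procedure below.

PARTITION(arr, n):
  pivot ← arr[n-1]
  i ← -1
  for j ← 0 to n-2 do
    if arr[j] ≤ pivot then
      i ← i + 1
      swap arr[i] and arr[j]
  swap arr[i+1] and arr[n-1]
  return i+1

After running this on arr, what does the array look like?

[2,2,2,2,3,3,3]

pivot=2, i=-1
j=0: 3>2, skip
j=1: 3>2, skip
j=2: 2≤2, i=0, swap(0,2) ⇒ [2,3,3,3,2,2,2]
j=3: 3>2, skip
j=4: 2≤2, i=1, swap(1,4) ⇒ [2,2,3,3,3,2,2]
j=5: 2≤2, i=2, swap(2,5) ⇒ [2,2,2,3,3,3,2]
swap(3,6) ⇒ [2,2,2,2,3,3,3]; return 3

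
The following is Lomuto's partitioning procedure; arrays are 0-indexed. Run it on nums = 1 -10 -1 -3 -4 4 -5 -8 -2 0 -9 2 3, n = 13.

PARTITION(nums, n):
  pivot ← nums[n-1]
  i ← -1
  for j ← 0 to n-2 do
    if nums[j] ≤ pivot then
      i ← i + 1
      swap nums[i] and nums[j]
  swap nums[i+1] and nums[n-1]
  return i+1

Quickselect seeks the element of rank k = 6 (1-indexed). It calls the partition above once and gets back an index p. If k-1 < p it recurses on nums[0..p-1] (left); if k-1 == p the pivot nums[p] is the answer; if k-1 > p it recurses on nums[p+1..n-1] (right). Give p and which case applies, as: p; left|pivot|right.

11; left

pivot = nums[12] = 3; i = -1
j=0: nums[0]=1 ≤ 3 → i=0, swap nums[0],nums[0] (no change) → 1 -10 -1 -3 -4 4 -5 -8 -2 0 -9 2 3
j=1: nums[1]=-10 ≤ 3 → i=1, swap nums[1],nums[1] (no change) → 1 -10 -1 -3 -4 4 -5 -8 -2 0 -9 2 3
j=2: nums[2]=-1 ≤ 3 → i=2, swap nums[2],nums[2] (no change) → 1 -10 -1 -3 -4 4 -5 -8 -2 0 -9 2 3
j=3: nums[3]=-3 ≤ 3 → i=3, swap nums[3],nums[3] (no change) → 1 -10 -1 -3 -4 4 -5 -8 -2 0 -9 2 3
j=4: nums[4]=-4 ≤ 3 → i=4, swap nums[4],nums[4] (no change) → 1 -10 -1 -3 -4 4 -5 -8 -2 0 -9 2 3
j=5: nums[5]=4 > 3 → no swap
j=6: nums[6]=-5 ≤ 3 → i=5, swap nums[5],nums[6] → 1 -10 -1 -3 -4 -5 4 -8 -2 0 -9 2 3
j=7: nums[7]=-8 ≤ 3 → i=6, swap nums[6],nums[7] → 1 -10 -1 -3 -4 -5 -8 4 -2 0 -9 2 3
j=8: nums[8]=-2 ≤ 3 → i=7, swap nums[7],nums[8] → 1 -10 -1 -3 -4 -5 -8 -2 4 0 -9 2 3
j=9: nums[9]=0 ≤ 3 → i=8, swap nums[8],nums[9] → 1 -10 -1 -3 -4 -5 -8 -2 0 4 -9 2 3
j=10: nums[10]=-9 ≤ 3 → i=9, swap nums[9],nums[10] → 1 -10 -1 -3 -4 -5 -8 -2 0 -9 4 2 3
j=11: nums[11]=2 ≤ 3 → i=10, swap nums[10],nums[11] → 1 -10 -1 -3 -4 -5 -8 -2 0 -9 2 4 3
final swap nums[11],nums[12] → 1 -10 -1 -3 -4 -5 -8 -2 0 -9 2 3 4; return 11
p = 11; k-1 = 5 < 11 ⇒ left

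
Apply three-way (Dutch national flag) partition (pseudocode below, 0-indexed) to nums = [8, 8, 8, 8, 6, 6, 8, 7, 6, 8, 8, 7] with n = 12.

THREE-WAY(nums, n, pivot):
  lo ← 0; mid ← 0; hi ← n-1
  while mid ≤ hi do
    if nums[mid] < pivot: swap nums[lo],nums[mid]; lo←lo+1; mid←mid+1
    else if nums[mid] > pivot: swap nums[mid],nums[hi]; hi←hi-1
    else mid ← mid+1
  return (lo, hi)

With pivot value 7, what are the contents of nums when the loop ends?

pivot = 7; lo=0, mid=0, hi=11
nums[mid]=8>7: swap nums[0],nums[11]; hi=10 → [7, 8, 8, 8, 6, 6, 8, 7, 6, 8, 8, 8]
nums[mid]=7=7: mid=1
nums[mid]=8>7: swap nums[1],nums[10]; hi=9 → [7, 8, 8, 8, 6, 6, 8, 7, 6, 8, 8, 8]
nums[mid]=8>7: swap nums[1],nums[9]; hi=8 → [7, 8, 8, 8, 6, 6, 8, 7, 6, 8, 8, 8]
nums[mid]=8>7: swap nums[1],nums[8]; hi=7 → [7, 6, 8, 8, 6, 6, 8, 7, 8, 8, 8, 8]
nums[mid]=6<7: swap nums[0],nums[1]; lo=1,mid=2 → [6, 7, 8, 8, 6, 6, 8, 7, 8, 8, 8, 8]
nums[mid]=8>7: swap nums[2],nums[7]; hi=6 → [6, 7, 7, 8, 6, 6, 8, 8, 8, 8, 8, 8]
nums[mid]=7=7: mid=3
nums[mid]=8>7: swap nums[3],nums[6]; hi=5 → [6, 7, 7, 8, 6, 6, 8, 8, 8, 8, 8, 8]
nums[mid]=8>7: swap nums[3],nums[5]; hi=4 → [6, 7, 7, 6, 6, 8, 8, 8, 8, 8, 8, 8]
nums[mid]=6<7: swap nums[1],nums[3]; lo=2,mid=4 → [6, 6, 7, 7, 6, 8, 8, 8, 8, 8, 8, 8]
nums[mid]=6<7: swap nums[2],nums[4]; lo=3,mid=5 → [6, 6, 6, 7, 7, 8, 8, 8, 8, 8, 8, 8]
end: lo=3, hi=4; nums = [6, 6, 6, 7, 7, 8, 8, 8, 8, 8, 8, 8]

[6, 6, 6, 7, 7, 8, 8, 8, 8, 8, 8, 8]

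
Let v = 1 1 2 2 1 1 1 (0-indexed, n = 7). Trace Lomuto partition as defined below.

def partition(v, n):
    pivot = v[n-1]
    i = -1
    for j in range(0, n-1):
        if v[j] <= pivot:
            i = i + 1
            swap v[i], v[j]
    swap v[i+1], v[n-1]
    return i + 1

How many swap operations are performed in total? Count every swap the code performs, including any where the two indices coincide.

pivot=1, i=-1
j=0: 1≤1, i=0, swap(0,0) ⇒ 1 1 2 2 1 1 1
j=1: 1≤1, i=1, swap(1,1) ⇒ 1 1 2 2 1 1 1
j=2: 2>1, skip
j=3: 2>1, skip
j=4: 1≤1, i=2, swap(2,4) ⇒ 1 1 1 2 2 1 1
j=5: 1≤1, i=3, swap(3,5) ⇒ 1 1 1 1 2 2 1
swap(4,6) ⇒ 1 1 1 1 1 2 2; return 4

5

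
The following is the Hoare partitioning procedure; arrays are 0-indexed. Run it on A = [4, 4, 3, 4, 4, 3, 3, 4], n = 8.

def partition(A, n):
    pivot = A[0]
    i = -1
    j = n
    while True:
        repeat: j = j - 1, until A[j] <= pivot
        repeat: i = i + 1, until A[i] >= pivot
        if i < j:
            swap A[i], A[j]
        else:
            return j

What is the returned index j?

pivot=4
j stops at 7 (4), i stops at 0 (4); swap ⇒ [4, 4, 3, 4, 4, 3, 3, 4]
j stops at 6 (3), i stops at 1 (4); swap ⇒ [4, 3, 3, 4, 4, 3, 4, 4]
j stops at 5 (3), i stops at 3 (4); swap ⇒ [4, 3, 3, 3, 4, 4, 4, 4]
j stops at 4, i stops at 4; i≥j ⇒ return 4. A=[4, 3, 3, 3, 4, 4, 4, 4]

4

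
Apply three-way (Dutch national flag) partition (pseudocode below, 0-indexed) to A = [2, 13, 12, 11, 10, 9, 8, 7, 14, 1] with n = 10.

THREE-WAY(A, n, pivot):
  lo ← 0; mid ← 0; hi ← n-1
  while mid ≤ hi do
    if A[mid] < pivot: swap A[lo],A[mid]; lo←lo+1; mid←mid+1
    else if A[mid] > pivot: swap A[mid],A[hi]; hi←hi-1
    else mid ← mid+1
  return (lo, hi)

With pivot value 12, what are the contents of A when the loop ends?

[2, 1, 11, 10, 9, 8, 7, 12, 14, 13]

lo=0 mid=0 hi=9
2<12: swap(0,0), lo=1 mid=1 ⇒ [2, 13, 12, 11, 10, 9, 8, 7, 14, 1]
13>12: swap(1,9), hi=8 ⇒ [2, 1, 12, 11, 10, 9, 8, 7, 14, 13]
1<12: swap(1,1), lo=2 mid=2 ⇒ [2, 1, 12, 11, 10, 9, 8, 7, 14, 13]
12=12: mid=3
11<12: swap(2,3), lo=3 mid=4 ⇒ [2, 1, 11, 12, 10, 9, 8, 7, 14, 13]
10<12: swap(3,4), lo=4 mid=5 ⇒ [2, 1, 11, 10, 12, 9, 8, 7, 14, 13]
9<12: swap(4,5), lo=5 mid=6 ⇒ [2, 1, 11, 10, 9, 12, 8, 7, 14, 13]
8<12: swap(5,6), lo=6 mid=7 ⇒ [2, 1, 11, 10, 9, 8, 12, 7, 14, 13]
7<12: swap(6,7), lo=7 mid=8 ⇒ [2, 1, 11, 10, 9, 8, 7, 12, 14, 13]
14>12: swap(8,8), hi=7 ⇒ [2, 1, 11, 10, 9, 8, 7, 12, 14, 13]
done. lo=7 hi=7; A=[2, 1, 11, 10, 9, 8, 7, 12, 14, 13]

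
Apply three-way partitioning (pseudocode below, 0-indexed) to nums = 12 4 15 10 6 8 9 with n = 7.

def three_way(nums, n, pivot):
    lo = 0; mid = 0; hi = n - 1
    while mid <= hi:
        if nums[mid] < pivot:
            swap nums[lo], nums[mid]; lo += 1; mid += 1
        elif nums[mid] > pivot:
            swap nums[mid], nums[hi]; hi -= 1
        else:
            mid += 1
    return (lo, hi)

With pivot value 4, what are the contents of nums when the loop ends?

pivot = 4; lo=0, mid=0, hi=6
nums[mid]=12>4: swap nums[0],nums[6]; hi=5 → 9 4 15 10 6 8 12
nums[mid]=9>4: swap nums[0],nums[5]; hi=4 → 8 4 15 10 6 9 12
nums[mid]=8>4: swap nums[0],nums[4]; hi=3 → 6 4 15 10 8 9 12
nums[mid]=6>4: swap nums[0],nums[3]; hi=2 → 10 4 15 6 8 9 12
nums[mid]=10>4: swap nums[0],nums[2]; hi=1 → 15 4 10 6 8 9 12
nums[mid]=15>4: swap nums[0],nums[1]; hi=0 → 4 15 10 6 8 9 12
nums[mid]=4=4: mid=1
end: lo=0, hi=0; nums = 4 15 10 6 8 9 12

4 15 10 6 8 9 12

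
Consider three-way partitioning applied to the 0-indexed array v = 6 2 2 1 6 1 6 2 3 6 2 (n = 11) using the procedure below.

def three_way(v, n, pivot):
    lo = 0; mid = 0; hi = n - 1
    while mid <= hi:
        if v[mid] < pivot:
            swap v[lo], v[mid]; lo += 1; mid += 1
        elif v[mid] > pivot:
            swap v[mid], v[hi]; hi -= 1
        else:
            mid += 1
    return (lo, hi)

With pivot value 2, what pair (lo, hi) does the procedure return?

(2, 5)

lo=0 mid=0 hi=10
6>2: swap(0,10), hi=9 ⇒ 2 2 2 1 6 1 6 2 3 6 6
2=2: mid=1
2=2: mid=2
2=2: mid=3
1<2: swap(0,3), lo=1 mid=4 ⇒ 1 2 2 2 6 1 6 2 3 6 6
6>2: swap(4,9), hi=8 ⇒ 1 2 2 2 6 1 6 2 3 6 6
6>2: swap(4,8), hi=7 ⇒ 1 2 2 2 3 1 6 2 6 6 6
3>2: swap(4,7), hi=6 ⇒ 1 2 2 2 2 1 6 3 6 6 6
2=2: mid=5
1<2: swap(1,5), lo=2 mid=6 ⇒ 1 1 2 2 2 2 6 3 6 6 6
6>2: swap(6,6), hi=5 ⇒ 1 1 2 2 2 2 6 3 6 6 6
done. lo=2 hi=5; v=1 1 2 2 2 2 6 3 6 6 6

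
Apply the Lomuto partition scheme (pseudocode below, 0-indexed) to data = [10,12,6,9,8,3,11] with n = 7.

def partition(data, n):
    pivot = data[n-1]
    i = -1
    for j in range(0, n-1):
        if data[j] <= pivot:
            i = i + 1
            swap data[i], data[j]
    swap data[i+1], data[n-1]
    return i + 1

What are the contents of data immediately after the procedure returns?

[10,6,9,8,3,11,12]

pivot = data[6] = 11; i = -1
j=0: data[0]=10 ≤ 11 → i=0, swap data[0],data[0] (no change) → [10,12,6,9,8,3,11]
j=1: data[1]=12 > 11 → no swap
j=2: data[2]=6 ≤ 11 → i=1, swap data[1],data[2] → [10,6,12,9,8,3,11]
j=3: data[3]=9 ≤ 11 → i=2, swap data[2],data[3] → [10,6,9,12,8,3,11]
j=4: data[4]=8 ≤ 11 → i=3, swap data[3],data[4] → [10,6,9,8,12,3,11]
j=5: data[5]=3 ≤ 11 → i=4, swap data[4],data[5] → [10,6,9,8,3,12,11]
final swap data[5],data[6] → [10,6,9,8,3,11,12]; return 5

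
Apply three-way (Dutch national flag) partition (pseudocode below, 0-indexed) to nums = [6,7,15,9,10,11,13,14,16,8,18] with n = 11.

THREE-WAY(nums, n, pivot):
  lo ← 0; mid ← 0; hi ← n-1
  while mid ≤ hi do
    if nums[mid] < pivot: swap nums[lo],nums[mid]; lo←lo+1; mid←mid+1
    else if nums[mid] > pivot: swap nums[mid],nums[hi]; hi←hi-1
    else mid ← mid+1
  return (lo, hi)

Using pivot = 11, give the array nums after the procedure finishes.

lo=0 mid=0 hi=10
6<11: swap(0,0), lo=1 mid=1 ⇒ [6,7,15,9,10,11,13,14,16,8,18]
7<11: swap(1,1), lo=2 mid=2 ⇒ [6,7,15,9,10,11,13,14,16,8,18]
15>11: swap(2,10), hi=9 ⇒ [6,7,18,9,10,11,13,14,16,8,15]
18>11: swap(2,9), hi=8 ⇒ [6,7,8,9,10,11,13,14,16,18,15]
8<11: swap(2,2), lo=3 mid=3 ⇒ [6,7,8,9,10,11,13,14,16,18,15]
9<11: swap(3,3), lo=4 mid=4 ⇒ [6,7,8,9,10,11,13,14,16,18,15]
10<11: swap(4,4), lo=5 mid=5 ⇒ [6,7,8,9,10,11,13,14,16,18,15]
11=11: mid=6
13>11: swap(6,8), hi=7 ⇒ [6,7,8,9,10,11,16,14,13,18,15]
16>11: swap(6,7), hi=6 ⇒ [6,7,8,9,10,11,14,16,13,18,15]
14>11: swap(6,6), hi=5 ⇒ [6,7,8,9,10,11,14,16,13,18,15]
done. lo=5 hi=5; nums=[6,7,8,9,10,11,14,16,13,18,15]

[6,7,8,9,10,11,14,16,13,18,15]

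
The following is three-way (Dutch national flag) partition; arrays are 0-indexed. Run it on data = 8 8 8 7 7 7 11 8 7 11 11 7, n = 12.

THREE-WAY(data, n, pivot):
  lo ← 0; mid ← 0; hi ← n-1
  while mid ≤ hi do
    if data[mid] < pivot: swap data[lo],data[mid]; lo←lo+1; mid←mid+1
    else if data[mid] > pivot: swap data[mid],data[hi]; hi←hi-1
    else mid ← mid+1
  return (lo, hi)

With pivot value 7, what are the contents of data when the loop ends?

pivot = 7; lo=0, mid=0, hi=11
data[mid]=8>7: swap data[0],data[11]; hi=10 → 7 8 8 7 7 7 11 8 7 11 11 8
data[mid]=7=7: mid=1
data[mid]=8>7: swap data[1],data[10]; hi=9 → 7 11 8 7 7 7 11 8 7 11 8 8
data[mid]=11>7: swap data[1],data[9]; hi=8 → 7 11 8 7 7 7 11 8 7 11 8 8
data[mid]=11>7: swap data[1],data[8]; hi=7 → 7 7 8 7 7 7 11 8 11 11 8 8
data[mid]=7=7: mid=2
data[mid]=8>7: swap data[2],data[7]; hi=6 → 7 7 8 7 7 7 11 8 11 11 8 8
data[mid]=8>7: swap data[2],data[6]; hi=5 → 7 7 11 7 7 7 8 8 11 11 8 8
data[mid]=11>7: swap data[2],data[5]; hi=4 → 7 7 7 7 7 11 8 8 11 11 8 8
data[mid]=7=7: mid=3
data[mid]=7=7: mid=4
data[mid]=7=7: mid=5
end: lo=0, hi=4; data = 7 7 7 7 7 11 8 8 11 11 8 8

7 7 7 7 7 11 8 8 11 11 8 8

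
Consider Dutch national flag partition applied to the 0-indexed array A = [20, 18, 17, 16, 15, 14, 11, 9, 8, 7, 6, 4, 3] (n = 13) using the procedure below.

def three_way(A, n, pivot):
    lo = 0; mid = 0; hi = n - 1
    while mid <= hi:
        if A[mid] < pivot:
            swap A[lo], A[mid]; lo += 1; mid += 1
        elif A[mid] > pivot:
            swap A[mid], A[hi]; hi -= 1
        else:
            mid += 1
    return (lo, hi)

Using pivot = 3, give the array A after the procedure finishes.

[3, 17, 16, 15, 14, 11, 9, 8, 7, 6, 4, 18, 20]

pivot = 3; lo=0, mid=0, hi=12
A[mid]=20>3: swap A[0],A[12]; hi=11 → [3, 18, 17, 16, 15, 14, 11, 9, 8, 7, 6, 4, 20]
A[mid]=3=3: mid=1
A[mid]=18>3: swap A[1],A[11]; hi=10 → [3, 4, 17, 16, 15, 14, 11, 9, 8, 7, 6, 18, 20]
A[mid]=4>3: swap A[1],A[10]; hi=9 → [3, 6, 17, 16, 15, 14, 11, 9, 8, 7, 4, 18, 20]
A[mid]=6>3: swap A[1],A[9]; hi=8 → [3, 7, 17, 16, 15, 14, 11, 9, 8, 6, 4, 18, 20]
A[mid]=7>3: swap A[1],A[8]; hi=7 → [3, 8, 17, 16, 15, 14, 11, 9, 7, 6, 4, 18, 20]
A[mid]=8>3: swap A[1],A[7]; hi=6 → [3, 9, 17, 16, 15, 14, 11, 8, 7, 6, 4, 18, 20]
A[mid]=9>3: swap A[1],A[6]; hi=5 → [3, 11, 17, 16, 15, 14, 9, 8, 7, 6, 4, 18, 20]
A[mid]=11>3: swap A[1],A[5]; hi=4 → [3, 14, 17, 16, 15, 11, 9, 8, 7, 6, 4, 18, 20]
A[mid]=14>3: swap A[1],A[4]; hi=3 → [3, 15, 17, 16, 14, 11, 9, 8, 7, 6, 4, 18, 20]
A[mid]=15>3: swap A[1],A[3]; hi=2 → [3, 16, 17, 15, 14, 11, 9, 8, 7, 6, 4, 18, 20]
A[mid]=16>3: swap A[1],A[2]; hi=1 → [3, 17, 16, 15, 14, 11, 9, 8, 7, 6, 4, 18, 20]
A[mid]=17>3: swap A[1],A[1]; hi=0 → [3, 17, 16, 15, 14, 11, 9, 8, 7, 6, 4, 18, 20]
end: lo=0, hi=0; A = [3, 17, 16, 15, 14, 11, 9, 8, 7, 6, 4, 18, 20]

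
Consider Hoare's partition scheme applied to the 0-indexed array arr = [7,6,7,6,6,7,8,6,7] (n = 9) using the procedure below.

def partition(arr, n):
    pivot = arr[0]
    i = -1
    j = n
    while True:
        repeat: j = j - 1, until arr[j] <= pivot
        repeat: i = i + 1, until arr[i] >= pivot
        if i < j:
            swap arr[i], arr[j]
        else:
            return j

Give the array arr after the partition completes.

pivot = arr[0] = 7; i = -1, j = 9
j→8 (arr[8]=7≤7), i→0 (arr[0]=7≥7); i<j, swap → [7,6,7,6,6,7,8,6,7]
j→7 (arr[7]=6≤7), i→2 (arr[2]=7≥7); i<j, swap → [7,6,6,6,6,7,8,7,7]
j→5, i→5; i≥j, return j=5. arr = [7,6,6,6,6,7,8,7,7]

[7,6,6,6,6,7,8,7,7]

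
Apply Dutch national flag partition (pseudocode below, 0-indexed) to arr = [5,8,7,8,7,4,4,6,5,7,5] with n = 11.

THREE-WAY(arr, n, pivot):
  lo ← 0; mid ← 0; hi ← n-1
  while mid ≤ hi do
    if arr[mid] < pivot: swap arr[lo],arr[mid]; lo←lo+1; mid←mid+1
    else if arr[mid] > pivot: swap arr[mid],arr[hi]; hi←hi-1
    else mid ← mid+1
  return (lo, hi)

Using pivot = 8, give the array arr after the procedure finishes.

pivot = 8; lo=0, mid=0, hi=10
arr[mid]=5<8: swap arr[0],arr[0]; lo=1,mid=1 → [5,8,7,8,7,4,4,6,5,7,5]
arr[mid]=8=8: mid=2
arr[mid]=7<8: swap arr[1],arr[2]; lo=2,mid=3 → [5,7,8,8,7,4,4,6,5,7,5]
arr[mid]=8=8: mid=4
arr[mid]=7<8: swap arr[2],arr[4]; lo=3,mid=5 → [5,7,7,8,8,4,4,6,5,7,5]
arr[mid]=4<8: swap arr[3],arr[5]; lo=4,mid=6 → [5,7,7,4,8,8,4,6,5,7,5]
arr[mid]=4<8: swap arr[4],arr[6]; lo=5,mid=7 → [5,7,7,4,4,8,8,6,5,7,5]
arr[mid]=6<8: swap arr[5],arr[7]; lo=6,mid=8 → [5,7,7,4,4,6,8,8,5,7,5]
arr[mid]=5<8: swap arr[6],arr[8]; lo=7,mid=9 → [5,7,7,4,4,6,5,8,8,7,5]
arr[mid]=7<8: swap arr[7],arr[9]; lo=8,mid=10 → [5,7,7,4,4,6,5,7,8,8,5]
arr[mid]=5<8: swap arr[8],arr[10]; lo=9,mid=11 → [5,7,7,4,4,6,5,7,5,8,8]
end: lo=9, hi=10; arr = [5,7,7,4,4,6,5,7,5,8,8]

[5,7,7,4,4,6,5,7,5,8,8]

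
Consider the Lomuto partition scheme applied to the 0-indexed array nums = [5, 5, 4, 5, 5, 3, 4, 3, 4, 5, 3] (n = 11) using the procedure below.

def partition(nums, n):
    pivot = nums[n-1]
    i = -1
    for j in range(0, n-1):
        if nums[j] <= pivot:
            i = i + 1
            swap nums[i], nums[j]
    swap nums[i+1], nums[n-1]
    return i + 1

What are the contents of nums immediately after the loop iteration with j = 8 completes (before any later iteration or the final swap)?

pivot = nums[10] = 3; i = -1
j=0: nums[0]=5 > 3 → no swap
j=1: nums[1]=5 > 3 → no swap
j=2: nums[2]=4 > 3 → no swap
j=3: nums[3]=5 > 3 → no swap
j=4: nums[4]=5 > 3 → no swap
j=5: nums[5]=3 ≤ 3 → i=0, swap nums[0],nums[5] → [3, 5, 4, 5, 5, 5, 4, 3, 4, 5, 3]
j=6: nums[6]=4 > 3 → no swap
j=7: nums[7]=3 ≤ 3 → i=1, swap nums[1],nums[7] → [3, 3, 4, 5, 5, 5, 4, 5, 4, 5, 3]
j=8: nums[8]=4 > 3 → no swap
(after j=8) nums = [3, 3, 4, 5, 5, 5, 4, 5, 4, 5, 3]

[3, 3, 4, 5, 5, 5, 4, 5, 4, 5, 3]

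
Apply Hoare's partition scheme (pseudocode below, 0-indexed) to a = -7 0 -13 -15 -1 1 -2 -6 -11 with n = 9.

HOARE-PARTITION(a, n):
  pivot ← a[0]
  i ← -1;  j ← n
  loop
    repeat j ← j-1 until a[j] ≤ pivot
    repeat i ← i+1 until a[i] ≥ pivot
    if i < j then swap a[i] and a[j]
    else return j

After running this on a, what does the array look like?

-11 -15 -13 0 -1 1 -2 -6 -7

pivot = a[0] = -7; i = -1, j = 9
j→8 (a[8]=-11≤-7), i→0 (a[0]=-7≥-7); i<j, swap → -11 0 -13 -15 -1 1 -2 -6 -7
j→3 (a[3]=-15≤-7), i→1 (a[1]=0≥-7); i<j, swap → -11 -15 -13 0 -1 1 -2 -6 -7
j→2, i→3; i≥j, return j=2. a = -11 -15 -13 0 -1 1 -2 -6 -7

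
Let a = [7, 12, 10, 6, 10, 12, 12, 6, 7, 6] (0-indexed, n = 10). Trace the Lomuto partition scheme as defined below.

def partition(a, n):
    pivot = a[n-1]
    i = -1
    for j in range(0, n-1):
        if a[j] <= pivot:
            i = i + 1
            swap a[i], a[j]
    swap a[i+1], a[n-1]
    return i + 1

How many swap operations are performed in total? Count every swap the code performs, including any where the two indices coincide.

3

pivot = a[9] = 6; i = -1
j=0: a[0]=7 > 6 → no swap
j=1: a[1]=12 > 6 → no swap
j=2: a[2]=10 > 6 → no swap
j=3: a[3]=6 ≤ 6 → i=0, swap a[0],a[3] → [6, 12, 10, 7, 10, 12, 12, 6, 7, 6]
j=4: a[4]=10 > 6 → no swap
j=5: a[5]=12 > 6 → no swap
j=6: a[6]=12 > 6 → no swap
j=7: a[7]=6 ≤ 6 → i=1, swap a[1],a[7] → [6, 6, 10, 7, 10, 12, 12, 12, 7, 6]
j=8: a[8]=7 > 6 → no swap
final swap a[2],a[9] → [6, 6, 6, 7, 10, 12, 12, 12, 7, 10]; return 2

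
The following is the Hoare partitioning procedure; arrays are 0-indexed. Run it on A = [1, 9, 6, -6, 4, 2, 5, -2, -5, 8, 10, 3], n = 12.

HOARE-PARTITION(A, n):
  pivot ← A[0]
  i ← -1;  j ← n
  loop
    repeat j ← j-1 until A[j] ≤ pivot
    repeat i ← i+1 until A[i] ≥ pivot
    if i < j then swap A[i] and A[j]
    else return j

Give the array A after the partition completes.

pivot = A[0] = 1; i = -1, j = 12
j→8 (A[8]=-5≤1), i→0 (A[0]=1≥1); i<j, swap → [-5, 9, 6, -6, 4, 2, 5, -2, 1, 8, 10, 3]
j→7 (A[7]=-2≤1), i→1 (A[1]=9≥1); i<j, swap → [-5, -2, 6, -6, 4, 2, 5, 9, 1, 8, 10, 3]
j→3 (A[3]=-6≤1), i→2 (A[2]=6≥1); i<j, swap → [-5, -2, -6, 6, 4, 2, 5, 9, 1, 8, 10, 3]
j→2, i→3; i≥j, return j=2. A = [-5, -2, -6, 6, 4, 2, 5, 9, 1, 8, 10, 3]

[-5, -2, -6, 6, 4, 2, 5, 9, 1, 8, 10, 3]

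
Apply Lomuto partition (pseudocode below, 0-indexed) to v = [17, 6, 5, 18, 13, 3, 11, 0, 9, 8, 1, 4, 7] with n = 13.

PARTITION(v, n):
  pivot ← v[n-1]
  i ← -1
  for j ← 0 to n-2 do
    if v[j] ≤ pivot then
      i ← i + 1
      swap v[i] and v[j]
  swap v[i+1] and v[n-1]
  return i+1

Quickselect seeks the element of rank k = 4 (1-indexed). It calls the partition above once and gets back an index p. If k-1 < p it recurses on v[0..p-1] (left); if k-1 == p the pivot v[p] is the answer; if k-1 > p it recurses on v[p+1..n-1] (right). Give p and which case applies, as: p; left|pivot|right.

pivot=7, i=-1
j=0: 17>7, skip
j=1: 6≤7, i=0, swap(0,1) ⇒ [6, 17, 5, 18, 13, 3, 11, 0, 9, 8, 1, 4, 7]
j=2: 5≤7, i=1, swap(1,2) ⇒ [6, 5, 17, 18, 13, 3, 11, 0, 9, 8, 1, 4, 7]
j=3: 18>7, skip
j=4: 13>7, skip
j=5: 3≤7, i=2, swap(2,5) ⇒ [6, 5, 3, 18, 13, 17, 11, 0, 9, 8, 1, 4, 7]
j=6: 11>7, skip
j=7: 0≤7, i=3, swap(3,7) ⇒ [6, 5, 3, 0, 13, 17, 11, 18, 9, 8, 1, 4, 7]
j=8: 9>7, skip
j=9: 8>7, skip
j=10: 1≤7, i=4, swap(4,10) ⇒ [6, 5, 3, 0, 1, 17, 11, 18, 9, 8, 13, 4, 7]
j=11: 4≤7, i=5, swap(5,11) ⇒ [6, 5, 3, 0, 1, 4, 11, 18, 9, 8, 13, 17, 7]
swap(6,12) ⇒ [6, 5, 3, 0, 1, 4, 7, 18, 9, 8, 13, 17, 11]; return 6
p = 6; k-1 = 3 < 6 ⇒ left

6; left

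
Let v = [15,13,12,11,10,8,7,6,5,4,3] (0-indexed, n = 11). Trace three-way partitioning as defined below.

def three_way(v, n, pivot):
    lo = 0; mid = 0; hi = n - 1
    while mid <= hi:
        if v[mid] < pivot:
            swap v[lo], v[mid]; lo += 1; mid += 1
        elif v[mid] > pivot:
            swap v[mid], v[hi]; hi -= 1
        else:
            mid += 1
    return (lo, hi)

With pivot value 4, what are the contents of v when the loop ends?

[3,4,11,10,8,7,6,5,12,13,15]

lo=0 mid=0 hi=10
15>4: swap(0,10), hi=9 ⇒ [3,13,12,11,10,8,7,6,5,4,15]
3<4: swap(0,0), lo=1 mid=1 ⇒ [3,13,12,11,10,8,7,6,5,4,15]
13>4: swap(1,9), hi=8 ⇒ [3,4,12,11,10,8,7,6,5,13,15]
4=4: mid=2
12>4: swap(2,8), hi=7 ⇒ [3,4,5,11,10,8,7,6,12,13,15]
5>4: swap(2,7), hi=6 ⇒ [3,4,6,11,10,8,7,5,12,13,15]
6>4: swap(2,6), hi=5 ⇒ [3,4,7,11,10,8,6,5,12,13,15]
7>4: swap(2,5), hi=4 ⇒ [3,4,8,11,10,7,6,5,12,13,15]
8>4: swap(2,4), hi=3 ⇒ [3,4,10,11,8,7,6,5,12,13,15]
10>4: swap(2,3), hi=2 ⇒ [3,4,11,10,8,7,6,5,12,13,15]
11>4: swap(2,2), hi=1 ⇒ [3,4,11,10,8,7,6,5,12,13,15]
done. lo=1 hi=1; v=[3,4,11,10,8,7,6,5,12,13,15]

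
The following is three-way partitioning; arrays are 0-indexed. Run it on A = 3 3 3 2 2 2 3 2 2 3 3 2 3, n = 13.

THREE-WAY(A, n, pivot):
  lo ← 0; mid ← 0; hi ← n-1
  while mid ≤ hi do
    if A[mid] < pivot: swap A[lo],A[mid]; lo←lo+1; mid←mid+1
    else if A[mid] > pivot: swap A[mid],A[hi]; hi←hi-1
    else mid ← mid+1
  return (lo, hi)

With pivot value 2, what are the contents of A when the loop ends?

pivot = 2; lo=0, mid=0, hi=12
A[mid]=3>2: swap A[0],A[12]; hi=11 → 3 3 3 2 2 2 3 2 2 3 3 2 3
A[mid]=3>2: swap A[0],A[11]; hi=10 → 2 3 3 2 2 2 3 2 2 3 3 3 3
A[mid]=2=2: mid=1
A[mid]=3>2: swap A[1],A[10]; hi=9 → 2 3 3 2 2 2 3 2 2 3 3 3 3
A[mid]=3>2: swap A[1],A[9]; hi=8 → 2 3 3 2 2 2 3 2 2 3 3 3 3
A[mid]=3>2: swap A[1],A[8]; hi=7 → 2 2 3 2 2 2 3 2 3 3 3 3 3
A[mid]=2=2: mid=2
A[mid]=3>2: swap A[2],A[7]; hi=6 → 2 2 2 2 2 2 3 3 3 3 3 3 3
A[mid]=2=2: mid=3
A[mid]=2=2: mid=4
A[mid]=2=2: mid=5
A[mid]=2=2: mid=6
A[mid]=3>2: swap A[6],A[6]; hi=5 → 2 2 2 2 2 2 3 3 3 3 3 3 3
end: lo=0, hi=5; A = 2 2 2 2 2 2 3 3 3 3 3 3 3

2 2 2 2 2 2 3 3 3 3 3 3 3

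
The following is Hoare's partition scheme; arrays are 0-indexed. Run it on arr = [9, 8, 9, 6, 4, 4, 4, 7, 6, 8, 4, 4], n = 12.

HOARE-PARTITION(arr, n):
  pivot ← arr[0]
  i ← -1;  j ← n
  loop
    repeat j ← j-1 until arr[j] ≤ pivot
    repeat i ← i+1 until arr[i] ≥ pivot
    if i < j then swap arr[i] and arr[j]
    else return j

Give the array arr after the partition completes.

[4, 8, 4, 6, 4, 4, 4, 7, 6, 8, 9, 9]

pivot=9
j stops at 11 (4), i stops at 0 (9); swap ⇒ [4, 8, 9, 6, 4, 4, 4, 7, 6, 8, 4, 9]
j stops at 10 (4), i stops at 2 (9); swap ⇒ [4, 8, 4, 6, 4, 4, 4, 7, 6, 8, 9, 9]
j stops at 9, i stops at 10; i≥j ⇒ return 9. arr=[4, 8, 4, 6, 4, 4, 4, 7, 6, 8, 9, 9]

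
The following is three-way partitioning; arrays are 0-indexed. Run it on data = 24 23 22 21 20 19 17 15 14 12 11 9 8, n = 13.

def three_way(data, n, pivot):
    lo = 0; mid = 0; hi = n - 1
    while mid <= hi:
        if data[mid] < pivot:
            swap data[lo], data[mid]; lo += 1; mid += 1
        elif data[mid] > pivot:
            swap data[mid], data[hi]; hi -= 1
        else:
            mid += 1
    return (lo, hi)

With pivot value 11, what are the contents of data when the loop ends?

8 9 11 20 19 17 15 14 12 21 22 23 24

lo=0 mid=0 hi=12
24>11: swap(0,12), hi=11 ⇒ 8 23 22 21 20 19 17 15 14 12 11 9 24
8<11: swap(0,0), lo=1 mid=1 ⇒ 8 23 22 21 20 19 17 15 14 12 11 9 24
23>11: swap(1,11), hi=10 ⇒ 8 9 22 21 20 19 17 15 14 12 11 23 24
9<11: swap(1,1), lo=2 mid=2 ⇒ 8 9 22 21 20 19 17 15 14 12 11 23 24
22>11: swap(2,10), hi=9 ⇒ 8 9 11 21 20 19 17 15 14 12 22 23 24
11=11: mid=3
21>11: swap(3,9), hi=8 ⇒ 8 9 11 12 20 19 17 15 14 21 22 23 24
12>11: swap(3,8), hi=7 ⇒ 8 9 11 14 20 19 17 15 12 21 22 23 24
14>11: swap(3,7), hi=6 ⇒ 8 9 11 15 20 19 17 14 12 21 22 23 24
15>11: swap(3,6), hi=5 ⇒ 8 9 11 17 20 19 15 14 12 21 22 23 24
17>11: swap(3,5), hi=4 ⇒ 8 9 11 19 20 17 15 14 12 21 22 23 24
19>11: swap(3,4), hi=3 ⇒ 8 9 11 20 19 17 15 14 12 21 22 23 24
20>11: swap(3,3), hi=2 ⇒ 8 9 11 20 19 17 15 14 12 21 22 23 24
done. lo=2 hi=2; data=8 9 11 20 19 17 15 14 12 21 22 23 24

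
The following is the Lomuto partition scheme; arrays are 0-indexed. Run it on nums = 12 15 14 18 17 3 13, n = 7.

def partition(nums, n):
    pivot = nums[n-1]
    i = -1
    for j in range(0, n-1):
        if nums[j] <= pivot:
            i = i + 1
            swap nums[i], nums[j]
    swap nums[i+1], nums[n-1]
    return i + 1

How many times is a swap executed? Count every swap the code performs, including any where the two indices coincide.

pivot=13, i=-1
j=0: 12≤13, i=0, swap(0,0) ⇒ 12 15 14 18 17 3 13
j=1: 15>13, skip
j=2: 14>13, skip
j=3: 18>13, skip
j=4: 17>13, skip
j=5: 3≤13, i=1, swap(1,5) ⇒ 12 3 14 18 17 15 13
swap(2,6) ⇒ 12 3 13 18 17 15 14; return 2

3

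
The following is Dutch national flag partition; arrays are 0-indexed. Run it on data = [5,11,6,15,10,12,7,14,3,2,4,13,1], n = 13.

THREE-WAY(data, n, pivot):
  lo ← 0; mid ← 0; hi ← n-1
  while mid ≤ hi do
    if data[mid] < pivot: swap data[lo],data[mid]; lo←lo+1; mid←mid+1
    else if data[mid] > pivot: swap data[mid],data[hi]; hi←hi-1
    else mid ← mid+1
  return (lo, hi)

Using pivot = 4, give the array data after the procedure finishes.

lo=0 mid=0 hi=12
5>4: swap(0,12), hi=11 ⇒ [1,11,6,15,10,12,7,14,3,2,4,13,5]
1<4: swap(0,0), lo=1 mid=1 ⇒ [1,11,6,15,10,12,7,14,3,2,4,13,5]
11>4: swap(1,11), hi=10 ⇒ [1,13,6,15,10,12,7,14,3,2,4,11,5]
13>4: swap(1,10), hi=9 ⇒ [1,4,6,15,10,12,7,14,3,2,13,11,5]
4=4: mid=2
6>4: swap(2,9), hi=8 ⇒ [1,4,2,15,10,12,7,14,3,6,13,11,5]
2<4: swap(1,2), lo=2 mid=3 ⇒ [1,2,4,15,10,12,7,14,3,6,13,11,5]
15>4: swap(3,8), hi=7 ⇒ [1,2,4,3,10,12,7,14,15,6,13,11,5]
3<4: swap(2,3), lo=3 mid=4 ⇒ [1,2,3,4,10,12,7,14,15,6,13,11,5]
10>4: swap(4,7), hi=6 ⇒ [1,2,3,4,14,12,7,10,15,6,13,11,5]
14>4: swap(4,6), hi=5 ⇒ [1,2,3,4,7,12,14,10,15,6,13,11,5]
7>4: swap(4,5), hi=4 ⇒ [1,2,3,4,12,7,14,10,15,6,13,11,5]
12>4: swap(4,4), hi=3 ⇒ [1,2,3,4,12,7,14,10,15,6,13,11,5]
done. lo=3 hi=3; data=[1,2,3,4,12,7,14,10,15,6,13,11,5]

[1,2,3,4,12,7,14,10,15,6,13,11,5]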